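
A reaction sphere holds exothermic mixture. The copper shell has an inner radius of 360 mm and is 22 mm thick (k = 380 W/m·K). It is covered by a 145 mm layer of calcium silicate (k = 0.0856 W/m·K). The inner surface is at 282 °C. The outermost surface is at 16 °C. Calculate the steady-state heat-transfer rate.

Each spherical layer contributes R = (1/r_i − 1/r_o)/(4πk):
R_copper shell = (1/0.36 − 1/0.382)/(4π×380) = 3.35×10^-5 K/W
R_calcium silicate = (1/0.382 − 1/0.527)/(4π×0.0856) = 0.6696 K/W
R_total = 0.6696 K/W
Q = ΔT/R_total = 266/0.6696

Q ≈ 397 W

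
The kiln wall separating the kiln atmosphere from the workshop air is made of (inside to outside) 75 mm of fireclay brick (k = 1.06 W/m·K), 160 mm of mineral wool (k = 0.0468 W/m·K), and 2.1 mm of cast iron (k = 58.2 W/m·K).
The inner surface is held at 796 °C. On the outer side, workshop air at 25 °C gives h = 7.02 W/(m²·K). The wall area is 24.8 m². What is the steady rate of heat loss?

Thermal resistances in series:
R_fireclay brick = L/(kA) = 0.075/(1.06×24.8) = 0.002853 K/W
R_mineral wool = L/(kA) = 0.16/(0.0468×24.8) = 0.1379 K/W
R_cast iron = L/(kA) = 0.0021/(58.2×24.8) = 1.455×10^-6 K/W
R_outer film = 1/(h_o·A) = 1/(7.02×24.8) = 0.005744 K/W
R_total = 0.1465 K/W
Q = ΔT / R_total = 771 / 0.1465

Q ≈ 5260 W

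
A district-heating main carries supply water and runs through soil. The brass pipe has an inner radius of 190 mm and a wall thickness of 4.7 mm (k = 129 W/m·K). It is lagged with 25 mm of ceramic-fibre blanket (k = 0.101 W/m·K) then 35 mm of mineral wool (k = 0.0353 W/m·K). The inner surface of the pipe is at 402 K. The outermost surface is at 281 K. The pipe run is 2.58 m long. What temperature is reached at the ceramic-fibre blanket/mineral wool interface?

Cylindrical conduction, so R = ln(r₂/r₁)/(2πkL) per layer, in series:
R_brass pipe wall = ln(194.7/190)/(2π×129×2.58) = 1.169×10^-5 K/W
R_ceramic-fibre blanket = ln(219.7/194.7)/(2π×0.101×2.58) = 0.07378 K/W
R_mineral wool = ln(254.7/219.7)/(2π×0.0353×2.58) = 0.2583 K/W
R_total = 0.3321 K/W
Q = ΔT/R_total = 121/0.3321
Q = 364 W
T_interface = T_inner − Q·ΣR(inner→interface) = 402 − 364×0.07379

T ≈ 375 K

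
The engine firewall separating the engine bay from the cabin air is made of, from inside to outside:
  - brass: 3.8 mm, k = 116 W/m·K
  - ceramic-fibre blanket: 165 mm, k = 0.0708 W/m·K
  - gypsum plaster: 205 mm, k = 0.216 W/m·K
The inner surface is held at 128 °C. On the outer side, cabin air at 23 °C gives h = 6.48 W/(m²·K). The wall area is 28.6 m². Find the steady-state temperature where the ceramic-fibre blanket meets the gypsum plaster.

T ≈ 56.7 °C

Series thermal resistances:
R_brass = L/(kA) = 0.0038/(116×28.6) = 1.145×10^-6 K/W
R_ceramic-fibre blanket = L/(kA) = 0.165/(0.0708×28.6) = 0.08149 K/W
R_gypsum plaster = L/(kA) = 0.205/(0.216×28.6) = 0.03318 K/W
R_outer film = 1/(h_o·A) = 1/(6.48×28.6) = 0.005396 K/W
R_total = 0.1201 K/W;  Q = ΔT/R_total = 105/0.1201 = 874.5 W
T_interface = T_inner − Q·ΣR(inner→interface) = 128 − 875×0.08149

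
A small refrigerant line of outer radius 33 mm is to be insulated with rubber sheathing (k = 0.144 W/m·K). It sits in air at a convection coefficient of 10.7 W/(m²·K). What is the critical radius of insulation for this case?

For a cylinder r_cr = k/h = 0.144/10.7
r_cr = 13.5 mm; since the bare radius (33 mm) is above r_cr, any added insulation will reduce heat loss.

r_cr ≈ 13.5 mm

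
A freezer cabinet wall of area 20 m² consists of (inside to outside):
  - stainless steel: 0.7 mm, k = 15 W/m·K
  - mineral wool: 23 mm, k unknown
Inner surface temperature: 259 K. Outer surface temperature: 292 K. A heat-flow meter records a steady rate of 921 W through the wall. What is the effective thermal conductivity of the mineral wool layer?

Model the wall as resistances in series:
R_stainless steel = L/(kA) = 0.0007/(15×20) = 2.333×10^-6 K/W
Sum of known resistances R_other = 2.333×10^-6 K/W
Total R = ΔT/Q = 33/921 = 0.03583 K/W
R_mineral wool = R_total − R_other = 0.03583 K/W
k = L/(R·A) = 0.023/(0.03583×20)

k ≈ 0.0321 W/(m·K)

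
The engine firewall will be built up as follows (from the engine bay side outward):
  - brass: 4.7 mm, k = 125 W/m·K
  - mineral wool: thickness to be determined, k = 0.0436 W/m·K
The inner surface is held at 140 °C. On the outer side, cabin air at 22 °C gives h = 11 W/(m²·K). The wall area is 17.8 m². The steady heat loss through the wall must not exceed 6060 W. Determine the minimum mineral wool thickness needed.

Using the resistance-network approach (series):
R_brass = L/(kA) = 0.0047/(125×17.8) = 2.112×10^-6 K/W
R_outer film = 1/(h_o·A) = 1/(11×17.8) = 0.005107 K/W
Sum of the known resistances R_other = 0.005109 K/W
Required total resistance R_tot = ΔT/Q_allow = 118/6060 = 0.01947 K/W
R_mineral wool = R_tot − R_other = 0.01436 K/W
L = R·k·A = 0.01436×0.0436×17.8

L ≈ 11.1 mm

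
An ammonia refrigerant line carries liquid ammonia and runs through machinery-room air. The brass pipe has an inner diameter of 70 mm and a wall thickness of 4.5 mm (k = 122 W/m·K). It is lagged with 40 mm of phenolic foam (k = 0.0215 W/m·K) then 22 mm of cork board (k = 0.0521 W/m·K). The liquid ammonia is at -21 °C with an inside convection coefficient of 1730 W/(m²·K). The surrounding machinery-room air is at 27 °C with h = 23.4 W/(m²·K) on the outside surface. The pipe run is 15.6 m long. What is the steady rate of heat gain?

Radial resistances (cylindrical: R_cond = ln(r_o/r_i)/(2πkL), R_conv = 1/(h·2πrL)):
R_inner film = 1/(h_i·2πr₁L) = 1/(1730×2π×0.035×15.6) = 1.685×10^-4 K/W
R_brass pipe wall = ln(39.5/35)/(2π×122×15.6) = 1.011×10^-5 K/W
R_phenolic foam = ln(79.5/39.5)/(2π×0.0215×15.6) = 0.3319 K/W
R_cork board = ln(101.5/79.5)/(2π×0.0521×15.6) = 0.04784 K/W
R_outer film = 1/(h_o·2πr_oL) = 1/(23.4×2π×0.1015×15.6) = 0.004295 K/W
R_total = 0.3842 K/W
Q = ΔT/R_total = 48/0.3842

Q ≈ 125 W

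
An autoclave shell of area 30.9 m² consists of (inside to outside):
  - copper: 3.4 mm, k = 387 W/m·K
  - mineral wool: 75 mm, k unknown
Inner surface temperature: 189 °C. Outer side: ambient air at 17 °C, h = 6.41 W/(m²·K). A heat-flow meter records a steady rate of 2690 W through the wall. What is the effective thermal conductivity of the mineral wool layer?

k ≈ 0.0412 W/(m·K)

Thermal resistances in series:
R_copper = L/(kA) = 0.0034/(387×30.9) = 2.843×10^-7 K/W
R_outer film = 1/(h_o·A) = 1/(6.41×30.9) = 0.005049 K/W
Sum of known resistances R_other = 0.005049 K/W
Total R = ΔT/Q = 172/2690 = 0.06394 K/W
R_mineral wool = R_total − R_other = 0.05889 K/W
k = L/(R·A) = 0.075/(0.05889×30.9)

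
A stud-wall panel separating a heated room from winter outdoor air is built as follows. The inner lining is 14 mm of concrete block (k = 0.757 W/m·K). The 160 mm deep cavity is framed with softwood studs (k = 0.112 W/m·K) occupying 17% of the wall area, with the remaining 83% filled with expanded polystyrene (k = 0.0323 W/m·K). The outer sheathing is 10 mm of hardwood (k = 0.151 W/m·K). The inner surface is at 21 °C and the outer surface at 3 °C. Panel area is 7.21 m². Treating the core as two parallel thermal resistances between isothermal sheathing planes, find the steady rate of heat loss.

Q ≈ 36.3 W

Sheathing layers in series; stud and cavity paths in parallel between them.
R_inner = 0.014/(0.757×7.21) = 0.002565 K/W
R_stud  = 0.16/(0.112×0.17×7.21) = 1.166 K/W
R_cav   = 0.16/(0.0323×0.83×7.21) = 0.8278 K/W
1/R_core = 1/R_stud + 1/R_cav → R_core = 0.484 K/W
R_outer = 0.01/(0.151×7.21) = 0.009185 K/W
R_total = 0.4958 K/W
Q = ΔT/R_total = 18/0.4958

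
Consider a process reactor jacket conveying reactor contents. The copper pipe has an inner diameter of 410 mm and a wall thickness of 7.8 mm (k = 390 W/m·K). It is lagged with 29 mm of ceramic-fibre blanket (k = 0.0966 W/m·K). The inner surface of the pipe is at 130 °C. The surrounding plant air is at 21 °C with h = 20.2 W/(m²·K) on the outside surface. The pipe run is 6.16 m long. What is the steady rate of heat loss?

Q ≈ 2760 W

Radial resistances (cylindrical: R_cond = ln(r_o/r_i)/(2πkL), R_conv = 1/(h·2πrL)):
R_copper pipe wall = ln(212.8/205)/(2π×390×6.16) = 2.474×10^-6 K/W
R_ceramic-fibre blanket = ln(241.8/212.8)/(2π×0.0966×6.16) = 0.03417 K/W
R_outer film = 1/(h_o·2πr_oL) = 1/(20.2×2π×0.2418×6.16) = 0.00529 K/W
R_total = 0.03946 K/W
Q = ΔT/R_total = 109/0.03946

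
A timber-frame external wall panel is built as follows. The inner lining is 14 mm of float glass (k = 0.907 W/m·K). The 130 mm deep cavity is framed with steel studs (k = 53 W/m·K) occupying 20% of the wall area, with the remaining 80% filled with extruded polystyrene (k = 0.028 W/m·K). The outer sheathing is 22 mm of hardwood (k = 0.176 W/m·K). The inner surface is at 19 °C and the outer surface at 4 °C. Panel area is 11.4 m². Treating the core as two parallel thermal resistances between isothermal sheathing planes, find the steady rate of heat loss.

Sheathing layers in series; stud and cavity paths in parallel between them.
R_inner = 0.014/(0.907×11.4) = 0.001354 K/W
R_stud  = 0.13/(53×0.2×11.4) = 0.001076 K/W
R_cav   = 0.13/(0.028×0.8×11.4) = 0.5091 K/W
1/R_core = 1/R_stud + 1/R_cav → R_core = 0.001074 K/W
R_outer = 0.022/(0.176×11.4) = 0.01096 K/W
R_total = 0.01339 K/W
Q = ΔT/R_total = 15/0.01339

Q ≈ 1120 W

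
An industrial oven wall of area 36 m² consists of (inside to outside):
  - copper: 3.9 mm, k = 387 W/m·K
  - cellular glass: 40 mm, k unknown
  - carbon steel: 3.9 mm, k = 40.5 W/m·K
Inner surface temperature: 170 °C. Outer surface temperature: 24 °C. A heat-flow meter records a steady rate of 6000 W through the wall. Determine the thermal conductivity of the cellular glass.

k ≈ 0.0457 W/(m·K)

Model the wall as resistances in series:
R_copper = L/(kA) = 0.0039/(387×36) = 2.799×10^-7 K/W
R_carbon steel = L/(kA) = 0.0039/(40.5×36) = 2.675×10^-6 K/W
Sum of known resistances R_other = 2.955×10^-6 K/W
Total R = ΔT/Q = 146/6000 = 0.02433 K/W
R_cellular glass = R_total − R_other = 0.02433 K/W
k = L/(R·A) = 0.04/(0.02433×36)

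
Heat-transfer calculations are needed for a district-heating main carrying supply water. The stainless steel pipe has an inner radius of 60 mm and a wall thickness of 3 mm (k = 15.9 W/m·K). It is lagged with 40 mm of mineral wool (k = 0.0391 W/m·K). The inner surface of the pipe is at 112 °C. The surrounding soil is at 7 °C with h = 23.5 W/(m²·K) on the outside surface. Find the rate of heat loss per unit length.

q′ ≈ 50.8 W/m

Per-layer cylindrical resistances, series-summed:
R_stainless steel pipe wall = ln(63/60)/(2π×15.9×1) = 4.884×10^-4 K/W
R_mineral wool = ln(103/63)/(2π×0.0391×1) = 2.001 K/W
R_outer film = 1/(h_o·2πr_oL) = 1/(23.5×2π×0.103×1) = 0.06575 K/W
R_total = 2.067 K/W
Q = ΔT/R_total = 105/2.067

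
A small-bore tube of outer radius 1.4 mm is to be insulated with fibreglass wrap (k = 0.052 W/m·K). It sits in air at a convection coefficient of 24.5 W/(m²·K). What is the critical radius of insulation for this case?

For a cylinder r_cr = k/h = 0.052/24.5
r_cr = 2.12 mm; since the bare radius (1.4 mm) is below r_cr, adding a thin layer of insulation will *increase* heat loss.

r_cr ≈ 2.12 mm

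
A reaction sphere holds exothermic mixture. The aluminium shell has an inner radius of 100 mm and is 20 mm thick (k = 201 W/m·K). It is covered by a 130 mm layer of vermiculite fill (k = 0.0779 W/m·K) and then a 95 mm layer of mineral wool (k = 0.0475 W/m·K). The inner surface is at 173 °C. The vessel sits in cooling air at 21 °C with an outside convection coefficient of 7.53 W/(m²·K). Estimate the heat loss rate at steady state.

For a spherical shell R = (1/r₁ − 1/r₂)/(4πk); film R = 1/(h·4πr²). In series:
R_aluminium shell = (1/0.1 − 1/0.12)/(4π×201) = 6.598×10^-4 K/W
R_vermiculite fill = (1/0.12 − 1/0.25)/(4π×0.0779) = 4.427 K/W
R_mineral wool = (1/0.25 − 1/0.345)/(4π×0.0475) = 1.845 K/W
R_outer film = 1/(h·4πr_o²) = 1/(7.53×4π×0.345²) = 0.08879 K/W
R_total = 6.361 K/W
Q = ΔT/R_total = 152/6.361

Q ≈ 23.9 W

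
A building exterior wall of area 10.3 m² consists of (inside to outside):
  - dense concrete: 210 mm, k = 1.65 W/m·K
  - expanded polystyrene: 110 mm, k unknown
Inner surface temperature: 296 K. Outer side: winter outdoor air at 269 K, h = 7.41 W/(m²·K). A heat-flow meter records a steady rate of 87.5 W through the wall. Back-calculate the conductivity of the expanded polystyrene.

k ≈ 0.0377 W/(m·K)

Treating each layer as a thermal resistance in series:
R_dense concrete = L/(kA) = 0.21/(1.65×10.3) = 0.01236 K/W
R_outer film = 1/(h_o·A) = 1/(7.41×10.3) = 0.0131 K/W
Sum of known resistances R_other = 0.02546 K/W
Total R = ΔT/Q = 27/87.5 = 0.3086 K/W
R_expanded polystyrene = R_total − R_other = 0.2831 K/W
k = L/(R·A) = 0.11/(0.2831×10.3)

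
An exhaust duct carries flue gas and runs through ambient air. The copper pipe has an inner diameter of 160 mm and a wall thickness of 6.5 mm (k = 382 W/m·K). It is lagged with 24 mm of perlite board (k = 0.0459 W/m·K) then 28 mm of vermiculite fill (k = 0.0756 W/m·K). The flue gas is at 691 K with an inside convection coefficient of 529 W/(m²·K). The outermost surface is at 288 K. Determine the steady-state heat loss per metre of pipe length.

Radial resistances (cylindrical: R_cond = ln(r_o/r_i)/(2πkL), R_conv = 1/(h·2πrL)):
R_inner film = 1/(h_i·2πr₁L) = 1/(529×2π×0.08×1) = 0.003761 K/W
R_copper pipe wall = ln(86.5/80)/(2π×382×1) = 3.255×10^-5 K/W
R_perlite board = ln(110.5/86.5)/(2π×0.0459×1) = 0.8491 K/W
R_vermiculite fill = ln(138.5/110.5)/(2π×0.0756×1) = 0.4755 K/W
R_total = 1.328 K/W
Q = ΔT/R_total = 403/1.328

q′ ≈ 303 W/m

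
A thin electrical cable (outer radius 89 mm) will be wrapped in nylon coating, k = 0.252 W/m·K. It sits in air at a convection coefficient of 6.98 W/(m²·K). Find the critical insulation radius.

r_cr ≈ 36.1 mm

For a cylinder r_cr = k/h = 0.252/6.98
r_cr = 36.1 mm; since the bare radius (89 mm) is above r_cr, any added insulation will reduce heat loss.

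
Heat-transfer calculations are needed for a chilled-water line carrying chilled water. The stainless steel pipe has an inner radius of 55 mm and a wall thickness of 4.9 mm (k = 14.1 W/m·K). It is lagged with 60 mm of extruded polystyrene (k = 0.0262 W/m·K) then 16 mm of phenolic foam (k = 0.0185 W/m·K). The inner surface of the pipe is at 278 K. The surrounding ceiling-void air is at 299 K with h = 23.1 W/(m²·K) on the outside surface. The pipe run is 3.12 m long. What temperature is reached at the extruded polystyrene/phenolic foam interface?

T ≈ 295 K

Per-layer cylindrical resistances, series-summed:
R_stainless steel pipe wall = ln(59.9/55)/(2π×14.1×3.12) = 3.088×10^-4 K/W
R_extruded polystyrene = ln(119.9/59.9)/(2π×0.0262×3.12) = 1.351 K/W
R_phenolic foam = ln(135.9/119.9)/(2π×0.0185×3.12) = 0.3454 K/W
R_outer film = 1/(h_o·2πr_oL) = 1/(23.1×2π×0.1359×3.12) = 0.01625 K/W
R_total = 1.713 K/W
Q = ΔT/R_total = 21/1.713
Q = 12.3 W
T_interface = T_inner + Q·ΣR(inner→interface) = 278 + 12.3×1.351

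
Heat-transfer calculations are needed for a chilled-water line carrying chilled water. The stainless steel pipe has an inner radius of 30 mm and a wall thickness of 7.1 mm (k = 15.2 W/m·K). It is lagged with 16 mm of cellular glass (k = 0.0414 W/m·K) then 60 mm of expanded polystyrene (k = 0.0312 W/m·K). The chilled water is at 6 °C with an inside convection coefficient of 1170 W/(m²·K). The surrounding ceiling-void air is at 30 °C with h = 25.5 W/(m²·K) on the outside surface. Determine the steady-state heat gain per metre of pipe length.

q′ ≈ 4.53 W/m

Treating each annulus and film as a series resistance:
R_inner film = 1/(h_i·2πr₁L) = 1/(1170×2π×0.03×1) = 0.004534 K/W
R_stainless steel pipe wall = ln(37.1/30)/(2π×15.2×1) = 0.002224 K/W
R_cellular glass = ln(53.1/37.1)/(2π×0.0414×1) = 1.378 K/W
R_expanded polystyrene = ln(113.1/53.1)/(2π×0.0312×1) = 3.857 K/W
R_outer film = 1/(h_o·2πr_oL) = 1/(25.5×2π×0.1131×1) = 0.05518 K/W
R_total = 5.297 K/W
Q = ΔT/R_total = 24/5.297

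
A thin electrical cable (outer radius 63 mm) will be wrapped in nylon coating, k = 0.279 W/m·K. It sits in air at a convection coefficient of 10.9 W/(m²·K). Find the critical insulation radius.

r_cr ≈ 25.6 mm

For a cylinder r_cr = k/h = 0.279/10.9
r_cr = 25.6 mm; since the bare radius (63 mm) is above r_cr, any added insulation will reduce heat loss.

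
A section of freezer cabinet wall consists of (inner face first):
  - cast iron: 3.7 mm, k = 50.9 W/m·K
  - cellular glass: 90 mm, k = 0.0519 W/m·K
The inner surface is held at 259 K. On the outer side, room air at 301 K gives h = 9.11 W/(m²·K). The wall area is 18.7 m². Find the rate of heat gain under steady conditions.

Using the resistance-network approach (series):
R_cast iron = L/(kA) = 0.0037/(50.9×18.7) = 3.887×10^-6 K/W
R_cellular glass = L/(kA) = 0.09/(0.0519×18.7) = 0.09273 K/W
R_outer film = 1/(h_o·A) = 1/(9.11×18.7) = 0.00587 K/W
R_total = 0.09861 K/W
Q = ΔT / R_total = 42 / 0.09861

Q ≈ 426 W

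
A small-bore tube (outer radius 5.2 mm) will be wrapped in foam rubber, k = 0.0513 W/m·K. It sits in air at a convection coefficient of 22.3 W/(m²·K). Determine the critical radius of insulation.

For a cylinder r_cr = k/h = 0.0513/22.3
r_cr = 2.3 mm; since the bare radius (5.2 mm) is above r_cr, any added insulation will reduce heat loss.

r_cr ≈ 2.3 mm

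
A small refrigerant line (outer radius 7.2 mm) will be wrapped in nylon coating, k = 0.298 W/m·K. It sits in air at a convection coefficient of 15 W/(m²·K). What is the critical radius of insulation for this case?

r_cr ≈ 19.9 mm

For a cylinder r_cr = k/h = 0.298/15
r_cr = 19.9 mm; since the bare radius (7.2 mm) is below r_cr, adding a thin layer of insulation will *increase* heat loss.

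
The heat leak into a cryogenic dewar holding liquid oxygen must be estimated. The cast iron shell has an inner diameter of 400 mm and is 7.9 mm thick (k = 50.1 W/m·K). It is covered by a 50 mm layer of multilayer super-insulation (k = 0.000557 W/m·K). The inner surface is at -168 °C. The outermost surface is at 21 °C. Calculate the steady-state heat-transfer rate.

Q ≈ 1.42 W

Each spherical layer contributes R = (1/r_i − 1/r_o)/(4πk):
R_cast iron shell = (1/0.2 − 1/0.2079)/(4π×50.1) = 3.018×10^-4 K/W
R_multilayer super-insulation = (1/0.2079 − 1/0.2579)/(4π×0.000557) = 133.2 K/W
R_total = 133.2 K/W
Q = ΔT/R_total = 189/133.2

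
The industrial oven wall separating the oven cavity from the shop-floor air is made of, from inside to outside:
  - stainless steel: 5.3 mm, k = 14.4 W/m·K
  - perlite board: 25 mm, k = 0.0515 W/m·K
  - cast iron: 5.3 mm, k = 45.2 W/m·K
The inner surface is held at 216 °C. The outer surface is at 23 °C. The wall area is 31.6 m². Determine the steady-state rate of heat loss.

Model the wall as resistances in series:
R_stainless steel = L/(kA) = 0.0053/(14.4×31.6) = 1.165×10^-5 K/W
R_perlite board = L/(kA) = 0.025/(0.0515×31.6) = 0.01536 K/W
R_cast iron = L/(kA) = 0.0053/(45.2×31.6) = 3.711×10^-6 K/W
R_total = 0.01538 K/W
Q = ΔT / R_total = 193 / 0.01538

Q ≈ 12600 W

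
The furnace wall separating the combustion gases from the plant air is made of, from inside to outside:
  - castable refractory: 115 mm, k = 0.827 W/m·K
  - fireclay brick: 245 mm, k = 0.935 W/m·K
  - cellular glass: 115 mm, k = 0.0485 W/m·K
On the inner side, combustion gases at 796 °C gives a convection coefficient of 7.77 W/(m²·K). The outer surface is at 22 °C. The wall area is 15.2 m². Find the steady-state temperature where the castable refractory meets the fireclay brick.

Series thermal resistances:
R_inner film = 1/(h_i·A) = 1/(7.77×15.2) = 0.008467 K/W
R_castable refractory = L/(kA) = 0.115/(0.827×15.2) = 0.009148 K/W
R_fireclay brick = L/(kA) = 0.245/(0.935×15.2) = 0.01724 K/W
R_cellular glass = L/(kA) = 0.115/(0.0485×15.2) = 0.156 K/W
R_total = 0.1909 K/W;  Q = ΔT/R_total = 774/0.1909 = 4056 W
T_interface = T_inner − Q·ΣR(inner→interface) = 796 − 4060×0.01762

T ≈ 725 °C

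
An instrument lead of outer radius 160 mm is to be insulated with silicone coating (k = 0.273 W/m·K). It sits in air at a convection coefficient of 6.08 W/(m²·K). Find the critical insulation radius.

For a cylinder r_cr = k/h = 0.273/6.08
r_cr = 44.9 mm; since the bare radius (160 mm) is above r_cr, any added insulation will reduce heat loss.

r_cr ≈ 44.9 mm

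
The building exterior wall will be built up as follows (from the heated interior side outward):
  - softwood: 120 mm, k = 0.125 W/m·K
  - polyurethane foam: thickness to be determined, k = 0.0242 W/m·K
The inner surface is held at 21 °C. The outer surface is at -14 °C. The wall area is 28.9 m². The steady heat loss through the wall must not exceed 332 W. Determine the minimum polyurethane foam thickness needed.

L ≈ 50.5 mm

Model the wall as resistances in series:
R_softwood = L/(kA) = 0.12/(0.125×28.9) = 0.03322 K/W
Sum of the known resistances R_other = 0.03322 K/W
Required total resistance R_tot = ΔT/Q_allow = 35/332 = 0.1054 K/W
R_polyurethane foam = R_tot − R_other = 0.0722 K/W
L = R·k·A = 0.0722×0.0242×28.9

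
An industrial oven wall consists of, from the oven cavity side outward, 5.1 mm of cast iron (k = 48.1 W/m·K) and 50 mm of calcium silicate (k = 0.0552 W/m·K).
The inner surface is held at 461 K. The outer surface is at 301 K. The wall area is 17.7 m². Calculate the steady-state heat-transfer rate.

Treating each layer as a thermal resistance in series:
R_cast iron = L/(kA) = 0.0051/(48.1×17.7) = 5.99×10^-6 K/W
R_calcium silicate = L/(kA) = 0.05/(0.0552×17.7) = 0.05117 K/W
R_total = 0.05118 K/W
Q = ΔT / R_total = 160 / 0.05118

Q ≈ 3130 W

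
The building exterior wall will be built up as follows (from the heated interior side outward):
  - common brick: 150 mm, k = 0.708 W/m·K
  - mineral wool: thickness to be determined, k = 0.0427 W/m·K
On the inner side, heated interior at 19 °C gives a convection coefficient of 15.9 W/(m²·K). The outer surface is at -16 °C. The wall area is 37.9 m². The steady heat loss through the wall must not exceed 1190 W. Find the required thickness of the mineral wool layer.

Using the resistance-network approach (series):
R_inner film = 1/(h_i·A) = 1/(15.9×37.9) = 0.001659 K/W
R_common brick = L/(kA) = 0.15/(0.708×37.9) = 0.00559 K/W
Sum of the known resistances R_other = 0.00725 K/W
Required total resistance R_tot = ΔT/Q_allow = 35/1190 = 0.02941 K/W
R_mineral wool = R_tot − R_other = 0.02216 K/W
L = R·k·A = 0.02216×0.0427×37.9

L ≈ 35.9 mm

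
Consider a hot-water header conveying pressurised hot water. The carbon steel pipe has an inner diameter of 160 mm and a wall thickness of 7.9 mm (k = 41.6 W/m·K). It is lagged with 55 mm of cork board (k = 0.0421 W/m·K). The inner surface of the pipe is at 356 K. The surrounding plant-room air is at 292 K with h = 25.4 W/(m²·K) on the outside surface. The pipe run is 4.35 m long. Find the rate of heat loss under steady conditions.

Q ≈ 148 W

Radial resistances (cylindrical: R_cond = ln(r_o/r_i)/(2πkL), R_conv = 1/(h·2πrL)):
R_carbon steel pipe wall = ln(87.9/80)/(2π×41.6×4.35) = 8.283×10^-5 K/W
R_cork board = ln(142.9/87.9)/(2π×0.0421×4.35) = 0.4223 K/W
R_outer film = 1/(h_o·2πr_oL) = 1/(25.4×2π×0.1429×4.35) = 0.01008 K/W
R_total = 0.4325 K/W
Q = ΔT/R_total = 64/0.4325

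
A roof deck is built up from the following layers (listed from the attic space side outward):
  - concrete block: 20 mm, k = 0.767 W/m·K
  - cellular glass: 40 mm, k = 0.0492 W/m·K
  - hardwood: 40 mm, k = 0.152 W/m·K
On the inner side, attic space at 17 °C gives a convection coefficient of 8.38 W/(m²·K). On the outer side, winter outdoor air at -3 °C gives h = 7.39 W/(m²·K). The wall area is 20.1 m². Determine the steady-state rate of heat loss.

Treating each layer as a thermal resistance in series:
R_inner film = 1/(h_i·A) = 1/(8.38×20.1) = 0.005937 K/W
R_concrete block = L/(kA) = 0.02/(0.767×20.1) = 0.001297 K/W
R_cellular glass = L/(kA) = 0.04/(0.0492×20.1) = 0.04045 K/W
R_hardwood = L/(kA) = 0.04/(0.152×20.1) = 0.01309 K/W
R_outer film = 1/(h_o·A) = 1/(7.39×20.1) = 0.006732 K/W
R_total = 0.06751 K/W
Q = ΔT / R_total = 20 / 0.06751

Q ≈ 296 W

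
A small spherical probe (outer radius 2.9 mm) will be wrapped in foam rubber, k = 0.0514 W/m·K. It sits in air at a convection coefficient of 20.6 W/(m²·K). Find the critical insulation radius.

r_cr ≈ 4.99 mm

For a sphere r_cr = 2k/h = 2×0.0514/20.6
r_cr = 4.99 mm; since the bare radius (2.9 mm) is below r_cr, adding a thin layer of insulation will *increase* heat loss.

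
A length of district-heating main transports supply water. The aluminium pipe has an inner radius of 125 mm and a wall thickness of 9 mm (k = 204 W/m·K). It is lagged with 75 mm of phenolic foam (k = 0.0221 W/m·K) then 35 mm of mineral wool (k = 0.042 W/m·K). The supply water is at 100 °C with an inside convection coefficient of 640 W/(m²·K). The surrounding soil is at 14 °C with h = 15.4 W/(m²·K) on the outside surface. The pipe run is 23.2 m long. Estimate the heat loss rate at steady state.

Q ≈ 521 W

Treating each annulus and film as a series resistance:
R_inner film = 1/(h_i·2πr₁L) = 1/(640×2π×0.125×23.2) = 8.575×10^-5 K/W
R_aluminium pipe wall = ln(134/125)/(2π×204×23.2) = 2.338×10^-6 K/W
R_phenolic foam = ln(209/134)/(2π×0.0221×23.2) = 0.138 K/W
R_mineral wool = ln(244/209)/(2π×0.042×23.2) = 0.02529 K/W
R_outer film = 1/(h_o·2πr_oL) = 1/(15.4×2π×0.244×23.2) = 0.001826 K/W
R_total = 0.1652 K/W
Q = ΔT/R_total = 86/0.1652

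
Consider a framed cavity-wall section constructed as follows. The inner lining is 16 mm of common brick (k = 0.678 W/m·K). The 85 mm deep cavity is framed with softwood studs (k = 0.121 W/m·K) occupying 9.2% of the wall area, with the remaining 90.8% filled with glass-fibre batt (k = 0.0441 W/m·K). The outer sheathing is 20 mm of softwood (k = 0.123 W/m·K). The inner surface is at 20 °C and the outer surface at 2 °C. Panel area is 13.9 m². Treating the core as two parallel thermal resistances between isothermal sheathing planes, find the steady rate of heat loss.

Sheathing layers in series; stud and cavity paths in parallel between them.
R_inner = 0.016/(0.678×13.9) = 0.001698 K/W
R_stud  = 0.085/(0.121×0.092×13.9) = 0.5493 K/W
R_cav   = 0.085/(0.0441×0.908×13.9) = 0.1527 K/W
1/R_core = 1/R_stud + 1/R_cav → R_core = 0.1195 K/W
R_outer = 0.02/(0.123×13.9) = 0.0117 K/W
R_total = 0.1329 K/W
Q = ΔT/R_total = 18/0.1329

Q ≈ 135 W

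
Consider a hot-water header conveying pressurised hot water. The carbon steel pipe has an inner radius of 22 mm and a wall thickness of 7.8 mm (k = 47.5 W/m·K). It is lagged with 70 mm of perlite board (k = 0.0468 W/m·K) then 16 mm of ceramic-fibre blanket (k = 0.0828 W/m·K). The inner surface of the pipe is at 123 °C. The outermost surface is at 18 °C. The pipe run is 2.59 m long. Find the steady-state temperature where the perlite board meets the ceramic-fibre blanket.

Radial resistances (cylindrical: R_cond = ln(r_o/r_i)/(2πkL), R_conv = 1/(h·2πrL)):
R_carbon steel pipe wall = ln(29.8/22)/(2π×47.5×2.59) = 3.926×10^-4 K/W
R_perlite board = ln(99.8/29.8)/(2π×0.0468×2.59) = 1.587 K/W
R_ceramic-fibre blanket = ln(115.8/99.8)/(2π×0.0828×2.59) = 0.1104 K/W
R_total = 1.698 K/W
Q = ΔT/R_total = 105/1.698
Q = 61.8 W
T_interface = T_inner − Q·ΣR(inner→interface) = 123 − 61.8×1.587

T ≈ 24.8 °C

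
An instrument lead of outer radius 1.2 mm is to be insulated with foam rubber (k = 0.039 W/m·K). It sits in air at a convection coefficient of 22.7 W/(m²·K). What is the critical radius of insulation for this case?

r_cr ≈ 1.72 mm

For a cylinder r_cr = k/h = 0.039/22.7
r_cr = 1.72 mm; since the bare radius (1.2 mm) is below r_cr, adding a thin layer of insulation will *increase* heat loss.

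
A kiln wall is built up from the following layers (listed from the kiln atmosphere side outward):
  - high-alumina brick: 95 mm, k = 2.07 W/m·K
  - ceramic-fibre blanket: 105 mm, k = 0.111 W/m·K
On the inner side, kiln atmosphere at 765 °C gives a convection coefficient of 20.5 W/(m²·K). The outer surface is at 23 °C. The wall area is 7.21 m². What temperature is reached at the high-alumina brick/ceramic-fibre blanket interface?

T ≈ 697 °C

Thermal resistances in series:
R_inner film = 1/(h_i·A) = 1/(20.5×7.21) = 0.006766 K/W
R_high-alumina brick = L/(kA) = 0.095/(2.07×7.21) = 0.006365 K/W
R_ceramic-fibre blanket = L/(kA) = 0.105/(0.111×7.21) = 0.1312 K/W
R_total = 0.1443 K/W;  Q = ΔT/R_total = 742/0.1443 = 5141 W
T_interface = T_inner − Q·ΣR(inner→interface) = 765 − 5140×0.01313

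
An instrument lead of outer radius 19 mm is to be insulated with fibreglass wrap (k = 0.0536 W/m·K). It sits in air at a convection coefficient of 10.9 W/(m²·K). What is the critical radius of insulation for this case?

r_cr ≈ 4.92 mm

For a cylinder r_cr = k/h = 0.0536/10.9
r_cr = 4.92 mm; since the bare radius (19 mm) is above r_cr, any added insulation will reduce heat loss.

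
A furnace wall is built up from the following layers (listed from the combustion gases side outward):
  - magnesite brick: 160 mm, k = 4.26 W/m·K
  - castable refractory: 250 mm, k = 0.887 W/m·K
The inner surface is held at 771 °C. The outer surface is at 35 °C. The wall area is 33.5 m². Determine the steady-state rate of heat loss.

Model the wall as resistances in series:
R_magnesite brick = L/(kA) = 0.16/(4.26×33.5) = 0.001121 K/W
R_castable refractory = L/(kA) = 0.25/(0.887×33.5) = 0.008413 K/W
R_total = 0.009535 K/W
Q = ΔT / R_total = 736 / 0.009535

Q ≈ 77200 W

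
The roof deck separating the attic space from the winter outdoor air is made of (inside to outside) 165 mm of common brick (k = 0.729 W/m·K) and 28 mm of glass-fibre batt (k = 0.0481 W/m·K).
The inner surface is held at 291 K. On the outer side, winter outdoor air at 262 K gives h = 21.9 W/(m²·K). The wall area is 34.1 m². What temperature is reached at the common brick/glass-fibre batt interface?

Using the resistance-network approach (series):
R_common brick = L/(kA) = 0.165/(0.729×34.1) = 0.006637 K/W
R_glass-fibre batt = L/(kA) = 0.028/(0.0481×34.1) = 0.01707 K/W
R_outer film = 1/(h_o·A) = 1/(21.9×34.1) = 0.001339 K/W
R_total = 0.02505 K/W;  Q = ΔT/R_total = 29/0.02505 = 1158 W
T_interface = T_inner − Q·ΣR(inner→interface) = 291 − 1160×0.006637

T ≈ 283 K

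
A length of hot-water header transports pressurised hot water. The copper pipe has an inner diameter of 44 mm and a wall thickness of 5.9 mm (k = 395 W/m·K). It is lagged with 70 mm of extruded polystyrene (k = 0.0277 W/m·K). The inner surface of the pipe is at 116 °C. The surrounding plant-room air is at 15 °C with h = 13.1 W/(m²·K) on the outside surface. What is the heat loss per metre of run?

q′ ≈ 13.8 W/m

Per-layer cylindrical resistances, series-summed:
R_copper pipe wall = ln(27.9/22)/(2π×395×1) = 9.573×10^-5 K/W
R_extruded polystyrene = ln(97.9/27.9)/(2π×0.0277×1) = 7.213 K/W
R_outer film = 1/(h_o·2πr_oL) = 1/(13.1×2π×0.0979×1) = 0.1241 K/W
R_total = 7.337 K/W
Q = ΔT/R_total = 101/7.337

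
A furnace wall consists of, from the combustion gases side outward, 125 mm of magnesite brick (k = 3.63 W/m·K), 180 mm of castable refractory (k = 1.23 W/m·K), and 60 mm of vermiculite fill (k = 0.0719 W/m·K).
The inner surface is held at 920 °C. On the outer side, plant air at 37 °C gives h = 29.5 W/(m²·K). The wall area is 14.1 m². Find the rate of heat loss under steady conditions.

Q ≈ 11900 W

Treating each layer as a thermal resistance in series:
R_magnesite brick = L/(kA) = 0.125/(3.63×14.1) = 0.002442 K/W
R_castable refractory = L/(kA) = 0.18/(1.23×14.1) = 0.01038 K/W
R_vermiculite fill = L/(kA) = 0.06/(0.0719×14.1) = 0.05918 K/W
R_outer film = 1/(h_o·A) = 1/(29.5×14.1) = 0.002404 K/W
R_total = 0.07441 K/W
Q = ΔT / R_total = 883 / 0.07441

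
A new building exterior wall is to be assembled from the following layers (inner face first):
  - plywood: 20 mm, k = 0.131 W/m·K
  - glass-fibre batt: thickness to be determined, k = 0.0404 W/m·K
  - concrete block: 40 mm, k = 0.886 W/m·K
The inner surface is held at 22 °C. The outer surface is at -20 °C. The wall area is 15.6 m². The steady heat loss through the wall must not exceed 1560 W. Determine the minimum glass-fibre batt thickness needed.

L ≈ 8.98 mm

Model the wall as resistances in series:
R_plywood = L/(kA) = 0.02/(0.131×15.6) = 0.009787 K/W
R_concrete block = L/(kA) = 0.04/(0.886×15.6) = 0.002894 K/W
Sum of the known resistances R_other = 0.01268 K/W
Required total resistance R_tot = ΔT/Q_allow = 42/1560 = 0.02692 K/W
R_glass-fibre batt = R_tot − R_other = 0.01424 K/W
L = R·k·A = 0.01424×0.0404×15.6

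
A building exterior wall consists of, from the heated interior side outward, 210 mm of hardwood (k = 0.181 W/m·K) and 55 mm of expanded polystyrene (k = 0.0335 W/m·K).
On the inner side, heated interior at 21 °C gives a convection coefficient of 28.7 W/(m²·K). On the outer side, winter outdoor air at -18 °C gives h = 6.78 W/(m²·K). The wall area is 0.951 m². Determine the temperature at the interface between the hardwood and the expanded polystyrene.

Series thermal resistances:
R_inner film = 1/(h_i·A) = 1/(28.7×0.951) = 0.03664 K/W
R_hardwood = L/(kA) = 0.21/(0.181×0.951) = 1.22 K/W
R_expanded polystyrene = L/(kA) = 0.055/(0.0335×0.951) = 1.726 K/W
R_outer film = 1/(h_o·A) = 1/(6.78×0.951) = 0.1551 K/W
R_total = 3.138 K/W;  Q = ΔT/R_total = 39/3.138 = 12.43 W
T_interface = T_inner − Q·ΣR(inner→interface) = 21 − 12.4×1.257

T ≈ 5.38 °C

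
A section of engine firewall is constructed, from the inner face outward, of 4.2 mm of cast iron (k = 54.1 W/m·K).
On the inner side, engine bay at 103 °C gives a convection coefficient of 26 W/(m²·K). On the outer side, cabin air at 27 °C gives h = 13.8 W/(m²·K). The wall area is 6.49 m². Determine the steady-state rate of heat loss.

Q ≈ 4440 W

Thermal resistances in series:
R_inner film = 1/(h_i·A) = 1/(26×6.49) = 0.005926 K/W
R_cast iron = L/(kA) = 0.0042/(54.1×6.49) = 1.196×10^-5 K/W
R_outer film = 1/(h_o·A) = 1/(13.8×6.49) = 0.01117 K/W
R_total = 0.0171 K/W
Q = ΔT / R_total = 76 / 0.0171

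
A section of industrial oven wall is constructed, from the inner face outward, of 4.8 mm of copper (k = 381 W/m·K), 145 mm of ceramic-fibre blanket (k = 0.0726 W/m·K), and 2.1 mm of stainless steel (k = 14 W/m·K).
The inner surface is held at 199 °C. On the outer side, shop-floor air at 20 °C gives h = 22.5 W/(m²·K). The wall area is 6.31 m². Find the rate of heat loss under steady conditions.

Series thermal resistances:
R_copper = L/(kA) = 0.0048/(381×6.31) = 1.997×10^-6 K/W
R_ceramic-fibre blanket = L/(kA) = 0.145/(0.0726×6.31) = 0.3165 K/W
R_stainless steel = L/(kA) = 0.0021/(14×6.31) = 2.377×10^-5 K/W
R_outer film = 1/(h_o·A) = 1/(22.5×6.31) = 0.007043 K/W
R_total = 0.3236 K/W
Q = ΔT / R_total = 179 / 0.3236

Q ≈ 553 W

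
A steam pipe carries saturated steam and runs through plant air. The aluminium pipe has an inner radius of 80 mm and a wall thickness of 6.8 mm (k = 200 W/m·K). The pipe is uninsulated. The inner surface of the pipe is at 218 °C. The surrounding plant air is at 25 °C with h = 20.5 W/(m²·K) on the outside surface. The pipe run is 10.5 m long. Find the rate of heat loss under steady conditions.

Radial resistances (cylindrical: R_cond = ln(r_o/r_i)/(2πkL), R_conv = 1/(h·2πrL)):
R_aluminium pipe wall = ln(86.8/80)/(2π×200×10.5) = 6.183×10^-6 K/W
R_outer film = 1/(h_o·2πr_oL) = 1/(20.5×2π×0.0868×10.5) = 0.008518 K/W
R_total = 0.008525 K/W
Q = ΔT/R_total = 193/0.008525

Q ≈ 22600 W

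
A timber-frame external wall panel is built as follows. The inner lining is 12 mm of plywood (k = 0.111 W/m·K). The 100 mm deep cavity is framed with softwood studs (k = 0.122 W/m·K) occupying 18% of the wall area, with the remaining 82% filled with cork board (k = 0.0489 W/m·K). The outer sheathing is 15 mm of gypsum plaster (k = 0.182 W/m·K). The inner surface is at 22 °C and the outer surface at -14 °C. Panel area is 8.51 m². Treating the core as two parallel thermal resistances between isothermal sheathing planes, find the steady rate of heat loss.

Q ≈ 170 W

Sheathing layers in series; stud and cavity paths in parallel between them.
R_inner = 0.012/(0.111×8.51) = 0.0127 K/W
R_stud  = 0.1/(0.122×0.18×8.51) = 0.5351 K/W
R_cav   = 0.1/(0.0489×0.82×8.51) = 0.2931 K/W
1/R_core = 1/R_stud + 1/R_cav → R_core = 0.1894 K/W
R_outer = 0.015/(0.182×8.51) = 0.009685 K/W
R_total = 0.2117 K/W
Q = ΔT/R_total = 36/0.2117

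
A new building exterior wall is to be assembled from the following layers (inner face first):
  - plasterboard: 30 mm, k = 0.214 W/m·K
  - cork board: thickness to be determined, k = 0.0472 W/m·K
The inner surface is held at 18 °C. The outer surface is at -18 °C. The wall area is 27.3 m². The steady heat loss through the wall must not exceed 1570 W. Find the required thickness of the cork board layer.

L ≈ 22.9 mm

Series thermal resistances:
R_plasterboard = L/(kA) = 0.03/(0.214×27.3) = 0.005135 K/W
Sum of the known resistances R_other = 0.005135 K/W
Required total resistance R_tot = ΔT/Q_allow = 36/1570 = 0.02293 K/W
R_cork board = R_tot − R_other = 0.01779 K/W
L = R·k·A = 0.01779×0.0472×27.3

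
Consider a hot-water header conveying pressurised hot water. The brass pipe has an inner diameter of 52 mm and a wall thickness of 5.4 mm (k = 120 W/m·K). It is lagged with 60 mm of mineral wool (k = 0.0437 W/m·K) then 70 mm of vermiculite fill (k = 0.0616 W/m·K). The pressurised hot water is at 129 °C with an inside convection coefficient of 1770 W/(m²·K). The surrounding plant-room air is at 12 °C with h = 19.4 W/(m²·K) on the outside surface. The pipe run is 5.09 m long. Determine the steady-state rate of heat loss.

Q ≈ 110 W

Per-layer cylindrical resistances, series-summed:
R_inner film = 1/(h_i·2πr₁L) = 1/(1770×2π×0.026×5.09) = 6.794×10^-4 K/W
R_brass pipe wall = ln(31.4/26)/(2π×120×5.09) = 4.917×10^-5 K/W
R_mineral wool = ln(91.4/31.4)/(2π×0.0437×5.09) = 0.7645 K/W
R_vermiculite fill = ln(161.4/91.4)/(2π×0.0616×5.09) = 0.2886 K/W
R_outer film = 1/(h_o·2πr_oL) = 1/(19.4×2π×0.1614×5.09) = 0.009986 K/W
R_total = 1.064 K/W
Q = ΔT/R_total = 117/1.064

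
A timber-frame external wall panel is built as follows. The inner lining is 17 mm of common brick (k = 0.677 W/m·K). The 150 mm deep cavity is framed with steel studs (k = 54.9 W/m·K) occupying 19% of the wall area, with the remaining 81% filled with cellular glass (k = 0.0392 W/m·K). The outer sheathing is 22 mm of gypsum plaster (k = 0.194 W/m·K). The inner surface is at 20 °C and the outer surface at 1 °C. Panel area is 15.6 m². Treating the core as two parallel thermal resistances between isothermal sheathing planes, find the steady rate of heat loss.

Sheathing layers in series; stud and cavity paths in parallel between them.
R_inner = 0.017/(0.677×15.6) = 0.00161 K/W
R_stud  = 0.15/(54.9×0.19×15.6) = 9.218×10^-4 K/W
R_cav   = 0.15/(0.0392×0.81×15.6) = 0.3028 K/W
1/R_core = 1/R_stud + 1/R_cav → R_core = 9.19×10^-4 K/W
R_outer = 0.022/(0.194×15.6) = 0.007269 K/W
R_total = 0.009798 K/W
Q = ΔT/R_total = 19/0.009798

Q ≈ 1940 W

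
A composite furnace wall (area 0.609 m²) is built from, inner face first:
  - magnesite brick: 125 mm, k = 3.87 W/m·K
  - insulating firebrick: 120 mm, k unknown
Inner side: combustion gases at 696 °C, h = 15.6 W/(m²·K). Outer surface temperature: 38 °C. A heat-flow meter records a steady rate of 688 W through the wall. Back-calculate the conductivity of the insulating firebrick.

k ≈ 0.247 W/(m·K)

Using the resistance-network approach (series):
R_inner film = 1/(h_i·A) = 1/(15.6×0.609) = 0.1053 K/W
R_magnesite brick = L/(kA) = 0.125/(3.87×0.609) = 0.05304 K/W
Sum of known resistances R_other = 0.1583 K/W
Total R = ΔT/Q = 658/688 = 0.9564 K/W
R_insulating firebrick = R_total − R_other = 0.7981 K/W
k = L/(R·A) = 0.12/(0.7981×0.609)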